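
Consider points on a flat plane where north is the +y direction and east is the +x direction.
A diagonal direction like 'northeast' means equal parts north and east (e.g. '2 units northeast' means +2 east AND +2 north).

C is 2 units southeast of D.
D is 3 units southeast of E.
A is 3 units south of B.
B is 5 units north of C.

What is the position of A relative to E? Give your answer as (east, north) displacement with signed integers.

Answer: A is at (east=5, north=-3) relative to E.

Derivation:
Place E at the origin (east=0, north=0).
  D is 3 units southeast of E: delta (east=+3, north=-3); D at (east=3, north=-3).
  C is 2 units southeast of D: delta (east=+2, north=-2); C at (east=5, north=-5).
  B is 5 units north of C: delta (east=+0, north=+5); B at (east=5, north=0).
  A is 3 units south of B: delta (east=+0, north=-3); A at (east=5, north=-3).
Therefore A relative to E: (east=5, north=-3).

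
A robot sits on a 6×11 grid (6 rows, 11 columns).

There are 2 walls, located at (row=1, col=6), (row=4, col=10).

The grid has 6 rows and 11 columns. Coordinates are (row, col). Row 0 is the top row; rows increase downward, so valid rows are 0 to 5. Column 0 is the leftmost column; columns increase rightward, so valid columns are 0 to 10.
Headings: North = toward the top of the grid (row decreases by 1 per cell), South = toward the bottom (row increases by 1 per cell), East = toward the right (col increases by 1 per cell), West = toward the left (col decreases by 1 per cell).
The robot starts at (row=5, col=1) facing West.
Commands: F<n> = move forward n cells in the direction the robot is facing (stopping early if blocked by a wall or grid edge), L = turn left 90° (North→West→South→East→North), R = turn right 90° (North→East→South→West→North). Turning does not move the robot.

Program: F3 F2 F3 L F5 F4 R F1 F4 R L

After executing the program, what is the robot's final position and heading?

Start: (row=5, col=1), facing West
  F3: move forward 1/3 (blocked), now at (row=5, col=0)
  F2: move forward 0/2 (blocked), now at (row=5, col=0)
  F3: move forward 0/3 (blocked), now at (row=5, col=0)
  L: turn left, now facing South
  F5: move forward 0/5 (blocked), now at (row=5, col=0)
  F4: move forward 0/4 (blocked), now at (row=5, col=0)
  R: turn right, now facing West
  F1: move forward 0/1 (blocked), now at (row=5, col=0)
  F4: move forward 0/4 (blocked), now at (row=5, col=0)
  R: turn right, now facing North
  L: turn left, now facing West
Final: (row=5, col=0), facing West

Answer: Final position: (row=5, col=0), facing West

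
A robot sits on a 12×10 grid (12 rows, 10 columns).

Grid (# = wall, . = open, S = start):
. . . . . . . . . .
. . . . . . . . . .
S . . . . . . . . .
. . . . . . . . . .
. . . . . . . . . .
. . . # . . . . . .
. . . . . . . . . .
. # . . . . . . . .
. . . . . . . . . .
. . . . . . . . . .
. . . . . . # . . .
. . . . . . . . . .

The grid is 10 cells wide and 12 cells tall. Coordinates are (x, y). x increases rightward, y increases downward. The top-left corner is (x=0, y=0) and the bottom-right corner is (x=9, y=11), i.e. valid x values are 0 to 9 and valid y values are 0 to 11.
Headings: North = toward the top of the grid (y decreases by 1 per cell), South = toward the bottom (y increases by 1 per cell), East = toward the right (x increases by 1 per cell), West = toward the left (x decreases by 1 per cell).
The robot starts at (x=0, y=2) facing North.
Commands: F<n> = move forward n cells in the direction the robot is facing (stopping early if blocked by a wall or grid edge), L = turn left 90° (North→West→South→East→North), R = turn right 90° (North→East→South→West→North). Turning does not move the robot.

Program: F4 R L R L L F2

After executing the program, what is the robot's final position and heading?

Start: (x=0, y=2), facing North
  F4: move forward 2/4 (blocked), now at (x=0, y=0)
  R: turn right, now facing East
  L: turn left, now facing North
  R: turn right, now facing East
  L: turn left, now facing North
  L: turn left, now facing West
  F2: move forward 0/2 (blocked), now at (x=0, y=0)
Final: (x=0, y=0), facing West

Answer: Final position: (x=0, y=0), facing West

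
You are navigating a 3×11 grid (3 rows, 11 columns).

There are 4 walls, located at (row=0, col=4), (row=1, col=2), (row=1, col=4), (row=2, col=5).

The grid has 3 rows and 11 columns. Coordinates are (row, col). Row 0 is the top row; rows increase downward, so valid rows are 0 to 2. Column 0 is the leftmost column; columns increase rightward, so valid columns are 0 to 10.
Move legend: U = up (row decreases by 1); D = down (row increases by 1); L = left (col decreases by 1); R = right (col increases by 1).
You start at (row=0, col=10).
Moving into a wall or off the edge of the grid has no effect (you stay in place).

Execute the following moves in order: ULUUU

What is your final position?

Start: (row=0, col=10)
  U (up): blocked, stay at (row=0, col=10)
  L (left): (row=0, col=10) -> (row=0, col=9)
  [×3]U (up): blocked, stay at (row=0, col=9)
Final: (row=0, col=9)

Answer: Final position: (row=0, col=9)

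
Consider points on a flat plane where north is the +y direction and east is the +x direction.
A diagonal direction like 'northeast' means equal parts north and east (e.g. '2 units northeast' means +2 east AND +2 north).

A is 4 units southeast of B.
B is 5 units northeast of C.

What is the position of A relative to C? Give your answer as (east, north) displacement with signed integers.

Answer: A is at (east=9, north=1) relative to C.

Derivation:
Place C at the origin (east=0, north=0).
  B is 5 units northeast of C: delta (east=+5, north=+5); B at (east=5, north=5).
  A is 4 units southeast of B: delta (east=+4, north=-4); A at (east=9, north=1).
Therefore A relative to C: (east=9, north=1).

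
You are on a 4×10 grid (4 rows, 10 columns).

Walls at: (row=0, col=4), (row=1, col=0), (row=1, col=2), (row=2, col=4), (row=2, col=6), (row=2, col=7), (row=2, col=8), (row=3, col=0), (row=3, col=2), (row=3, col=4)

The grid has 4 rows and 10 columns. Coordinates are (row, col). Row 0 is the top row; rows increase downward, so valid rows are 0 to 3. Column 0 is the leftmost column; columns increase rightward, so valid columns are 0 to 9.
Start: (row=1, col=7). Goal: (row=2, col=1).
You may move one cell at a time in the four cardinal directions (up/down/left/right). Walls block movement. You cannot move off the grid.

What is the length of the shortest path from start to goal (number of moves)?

Answer: Shortest path length: 7

Derivation:
BFS from (row=1, col=7) until reaching (row=2, col=1):
  Distance 0: (row=1, col=7)
  Distance 1: (row=0, col=7), (row=1, col=6), (row=1, col=8)
  Distance 2: (row=0, col=6), (row=0, col=8), (row=1, col=5), (row=1, col=9)
  Distance 3: (row=0, col=5), (row=0, col=9), (row=1, col=4), (row=2, col=5), (row=2, col=9)
  Distance 4: (row=1, col=3), (row=3, col=5), (row=3, col=9)
  Distance 5: (row=0, col=3), (row=2, col=3), (row=3, col=6), (row=3, col=8)
  Distance 6: (row=0, col=2), (row=2, col=2), (row=3, col=3), (row=3, col=7)
  Distance 7: (row=0, col=1), (row=2, col=1)  <- goal reached here
One shortest path (7 moves): (row=1, col=7) -> (row=1, col=6) -> (row=1, col=5) -> (row=1, col=4) -> (row=1, col=3) -> (row=2, col=3) -> (row=2, col=2) -> (row=2, col=1)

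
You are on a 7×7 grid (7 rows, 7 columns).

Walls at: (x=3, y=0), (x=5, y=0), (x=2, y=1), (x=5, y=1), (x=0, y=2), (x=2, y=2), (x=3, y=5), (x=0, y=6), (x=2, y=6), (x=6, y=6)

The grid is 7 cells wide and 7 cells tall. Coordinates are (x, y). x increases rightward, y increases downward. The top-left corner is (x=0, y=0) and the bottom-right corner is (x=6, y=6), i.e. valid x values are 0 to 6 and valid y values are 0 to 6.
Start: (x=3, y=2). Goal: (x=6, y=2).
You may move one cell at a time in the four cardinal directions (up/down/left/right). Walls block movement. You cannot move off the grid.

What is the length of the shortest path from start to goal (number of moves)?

BFS from (x=3, y=2) until reaching (x=6, y=2):
  Distance 0: (x=3, y=2)
  Distance 1: (x=3, y=1), (x=4, y=2), (x=3, y=3)
  Distance 2: (x=4, y=1), (x=5, y=2), (x=2, y=3), (x=4, y=3), (x=3, y=4)
  Distance 3: (x=4, y=0), (x=6, y=2), (x=1, y=3), (x=5, y=3), (x=2, y=4), (x=4, y=4)  <- goal reached here
One shortest path (3 moves): (x=3, y=2) -> (x=4, y=2) -> (x=5, y=2) -> (x=6, y=2)

Answer: Shortest path length: 3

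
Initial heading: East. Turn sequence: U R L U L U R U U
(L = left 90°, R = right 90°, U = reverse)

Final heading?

Answer: Final heading: West

Derivation:
Start: East
  U (U-turn (180°)) -> West
  R (right (90° clockwise)) -> North
  L (left (90° counter-clockwise)) -> West
  U (U-turn (180°)) -> East
  L (left (90° counter-clockwise)) -> North
  U (U-turn (180°)) -> South
  R (right (90° clockwise)) -> West
  U (U-turn (180°)) -> East
  U (U-turn (180°)) -> West
Final: West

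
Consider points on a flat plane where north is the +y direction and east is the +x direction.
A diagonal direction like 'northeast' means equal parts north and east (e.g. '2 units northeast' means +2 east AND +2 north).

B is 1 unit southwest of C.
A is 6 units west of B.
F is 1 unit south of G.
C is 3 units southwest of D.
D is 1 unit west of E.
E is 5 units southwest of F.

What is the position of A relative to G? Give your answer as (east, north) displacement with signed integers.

Place G at the origin (east=0, north=0).
  F is 1 unit south of G: delta (east=+0, north=-1); F at (east=0, north=-1).
  E is 5 units southwest of F: delta (east=-5, north=-5); E at (east=-5, north=-6).
  D is 1 unit west of E: delta (east=-1, north=+0); D at (east=-6, north=-6).
  C is 3 units southwest of D: delta (east=-3, north=-3); C at (east=-9, north=-9).
  B is 1 unit southwest of C: delta (east=-1, north=-1); B at (east=-10, north=-10).
  A is 6 units west of B: delta (east=-6, north=+0); A at (east=-16, north=-10).
Therefore A relative to G: (east=-16, north=-10).

Answer: A is at (east=-16, north=-10) relative to G.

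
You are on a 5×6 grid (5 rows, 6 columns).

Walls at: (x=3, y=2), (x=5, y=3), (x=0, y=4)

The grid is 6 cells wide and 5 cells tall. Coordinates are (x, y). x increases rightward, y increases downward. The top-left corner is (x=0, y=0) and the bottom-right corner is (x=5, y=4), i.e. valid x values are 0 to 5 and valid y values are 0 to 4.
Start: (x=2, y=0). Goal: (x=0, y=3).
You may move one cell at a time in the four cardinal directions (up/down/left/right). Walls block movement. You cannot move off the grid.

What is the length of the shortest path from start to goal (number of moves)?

Answer: Shortest path length: 5

Derivation:
BFS from (x=2, y=0) until reaching (x=0, y=3):
  Distance 0: (x=2, y=0)
  Distance 1: (x=1, y=0), (x=3, y=0), (x=2, y=1)
  Distance 2: (x=0, y=0), (x=4, y=0), (x=1, y=1), (x=3, y=1), (x=2, y=2)
  Distance 3: (x=5, y=0), (x=0, y=1), (x=4, y=1), (x=1, y=2), (x=2, y=3)
  Distance 4: (x=5, y=1), (x=0, y=2), (x=4, y=2), (x=1, y=3), (x=3, y=3), (x=2, y=4)
  Distance 5: (x=5, y=2), (x=0, y=3), (x=4, y=3), (x=1, y=4), (x=3, y=4)  <- goal reached here
One shortest path (5 moves): (x=2, y=0) -> (x=1, y=0) -> (x=0, y=0) -> (x=0, y=1) -> (x=0, y=2) -> (x=0, y=3)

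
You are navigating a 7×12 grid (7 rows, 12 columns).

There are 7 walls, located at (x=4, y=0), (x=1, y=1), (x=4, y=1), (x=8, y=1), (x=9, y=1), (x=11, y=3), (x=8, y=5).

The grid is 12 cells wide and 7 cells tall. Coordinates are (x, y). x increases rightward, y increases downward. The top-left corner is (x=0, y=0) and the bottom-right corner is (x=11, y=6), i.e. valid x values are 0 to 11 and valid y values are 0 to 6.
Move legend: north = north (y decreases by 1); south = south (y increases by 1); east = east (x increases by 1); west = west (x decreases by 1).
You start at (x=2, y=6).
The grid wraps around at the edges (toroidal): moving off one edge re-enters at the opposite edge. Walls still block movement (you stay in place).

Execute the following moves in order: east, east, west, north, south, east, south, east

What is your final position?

Answer: Final position: (x=5, y=6)

Derivation:
Start: (x=2, y=6)
  east (east): (x=2, y=6) -> (x=3, y=6)
  east (east): (x=3, y=6) -> (x=4, y=6)
  west (west): (x=4, y=6) -> (x=3, y=6)
  north (north): (x=3, y=6) -> (x=3, y=5)
  south (south): (x=3, y=5) -> (x=3, y=6)
  east (east): (x=3, y=6) -> (x=4, y=6)
  south (south): blocked, stay at (x=4, y=6)
  east (east): (x=4, y=6) -> (x=5, y=6)
Final: (x=5, y=6)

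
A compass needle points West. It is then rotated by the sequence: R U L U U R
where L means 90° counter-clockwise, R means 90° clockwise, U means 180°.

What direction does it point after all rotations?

Start: West
  R (right (90° clockwise)) -> North
  U (U-turn (180°)) -> South
  L (left (90° counter-clockwise)) -> East
  U (U-turn (180°)) -> West
  U (U-turn (180°)) -> East
  R (right (90° clockwise)) -> South
Final: South

Answer: Final heading: South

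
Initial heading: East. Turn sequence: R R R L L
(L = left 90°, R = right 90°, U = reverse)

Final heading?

Start: East
  R (right (90° clockwise)) -> South
  R (right (90° clockwise)) -> West
  R (right (90° clockwise)) -> North
  L (left (90° counter-clockwise)) -> West
  L (left (90° counter-clockwise)) -> South
Final: South

Answer: Final heading: South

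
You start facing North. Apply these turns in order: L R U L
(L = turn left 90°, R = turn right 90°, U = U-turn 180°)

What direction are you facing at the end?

Answer: Final heading: East

Derivation:
Start: North
  L (left (90° counter-clockwise)) -> West
  R (right (90° clockwise)) -> North
  U (U-turn (180°)) -> South
  L (left (90° counter-clockwise)) -> East
Final: East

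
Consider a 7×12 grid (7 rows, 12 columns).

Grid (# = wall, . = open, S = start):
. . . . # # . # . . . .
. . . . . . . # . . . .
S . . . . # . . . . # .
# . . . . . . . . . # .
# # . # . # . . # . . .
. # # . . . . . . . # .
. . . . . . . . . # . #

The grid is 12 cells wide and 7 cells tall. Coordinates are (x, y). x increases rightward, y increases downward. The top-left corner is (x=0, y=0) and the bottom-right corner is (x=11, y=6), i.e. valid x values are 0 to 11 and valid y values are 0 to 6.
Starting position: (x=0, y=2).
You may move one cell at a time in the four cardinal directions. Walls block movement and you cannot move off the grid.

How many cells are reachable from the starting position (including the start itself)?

BFS flood-fill from (x=0, y=2):
  Distance 0: (x=0, y=2)
  Distance 1: (x=0, y=1), (x=1, y=2)
  Distance 2: (x=0, y=0), (x=1, y=1), (x=2, y=2), (x=1, y=3)
  Distance 3: (x=1, y=0), (x=2, y=1), (x=3, y=2), (x=2, y=3)
  Distance 4: (x=2, y=0), (x=3, y=1), (x=4, y=2), (x=3, y=3), (x=2, y=4)
  Distance 5: (x=3, y=0), (x=4, y=1), (x=4, y=3)
  Distance 6: (x=5, y=1), (x=5, y=3), (x=4, y=4)
  Distance 7: (x=6, y=1), (x=6, y=3), (x=4, y=5)
  Distance 8: (x=6, y=0), (x=6, y=2), (x=7, y=3), (x=6, y=4), (x=3, y=5), (x=5, y=5), (x=4, y=6)
  Distance 9: (x=7, y=2), (x=8, y=3), (x=7, y=4), (x=6, y=5), (x=3, y=6), (x=5, y=6)
  Distance 10: (x=8, y=2), (x=9, y=3), (x=7, y=5), (x=2, y=6), (x=6, y=6)
  Distance 11: (x=8, y=1), (x=9, y=2), (x=9, y=4), (x=8, y=5), (x=1, y=6), (x=7, y=6)
  Distance 12: (x=8, y=0), (x=9, y=1), (x=10, y=4), (x=9, y=5), (x=0, y=6), (x=8, y=6)
  Distance 13: (x=9, y=0), (x=10, y=1), (x=11, y=4), (x=0, y=5)
  Distance 14: (x=10, y=0), (x=11, y=1), (x=11, y=3), (x=11, y=5)
  Distance 15: (x=11, y=0), (x=11, y=2)
Total reachable: 65 (grid has 66 open cells total)

Answer: Reachable cells: 65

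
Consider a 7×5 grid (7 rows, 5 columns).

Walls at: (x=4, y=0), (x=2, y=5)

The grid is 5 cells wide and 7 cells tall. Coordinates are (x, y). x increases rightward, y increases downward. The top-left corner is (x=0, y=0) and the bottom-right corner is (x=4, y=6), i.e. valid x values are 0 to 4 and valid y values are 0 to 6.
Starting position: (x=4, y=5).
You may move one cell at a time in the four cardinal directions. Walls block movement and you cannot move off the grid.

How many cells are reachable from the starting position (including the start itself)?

BFS flood-fill from (x=4, y=5):
  Distance 0: (x=4, y=5)
  Distance 1: (x=4, y=4), (x=3, y=5), (x=4, y=6)
  Distance 2: (x=4, y=3), (x=3, y=4), (x=3, y=6)
  Distance 3: (x=4, y=2), (x=3, y=3), (x=2, y=4), (x=2, y=6)
  Distance 4: (x=4, y=1), (x=3, y=2), (x=2, y=3), (x=1, y=4), (x=1, y=6)
  Distance 5: (x=3, y=1), (x=2, y=2), (x=1, y=3), (x=0, y=4), (x=1, y=5), (x=0, y=6)
  Distance 6: (x=3, y=0), (x=2, y=1), (x=1, y=2), (x=0, y=3), (x=0, y=5)
  Distance 7: (x=2, y=0), (x=1, y=1), (x=0, y=2)
  Distance 8: (x=1, y=0), (x=0, y=1)
  Distance 9: (x=0, y=0)
Total reachable: 33 (grid has 33 open cells total)

Answer: Reachable cells: 33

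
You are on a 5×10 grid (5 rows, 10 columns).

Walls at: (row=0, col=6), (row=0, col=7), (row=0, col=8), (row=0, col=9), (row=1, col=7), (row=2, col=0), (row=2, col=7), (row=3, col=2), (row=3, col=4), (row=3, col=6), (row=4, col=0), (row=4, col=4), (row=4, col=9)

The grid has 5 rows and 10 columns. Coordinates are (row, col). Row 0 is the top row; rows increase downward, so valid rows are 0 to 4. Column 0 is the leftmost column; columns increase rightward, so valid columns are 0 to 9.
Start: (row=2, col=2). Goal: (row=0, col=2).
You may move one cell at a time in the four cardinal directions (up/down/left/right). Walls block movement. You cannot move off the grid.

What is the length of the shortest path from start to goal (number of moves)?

Answer: Shortest path length: 2

Derivation:
BFS from (row=2, col=2) until reaching (row=0, col=2):
  Distance 0: (row=2, col=2)
  Distance 1: (row=1, col=2), (row=2, col=1), (row=2, col=3)
  Distance 2: (row=0, col=2), (row=1, col=1), (row=1, col=3), (row=2, col=4), (row=3, col=1), (row=3, col=3)  <- goal reached here
One shortest path (2 moves): (row=2, col=2) -> (row=1, col=2) -> (row=0, col=2)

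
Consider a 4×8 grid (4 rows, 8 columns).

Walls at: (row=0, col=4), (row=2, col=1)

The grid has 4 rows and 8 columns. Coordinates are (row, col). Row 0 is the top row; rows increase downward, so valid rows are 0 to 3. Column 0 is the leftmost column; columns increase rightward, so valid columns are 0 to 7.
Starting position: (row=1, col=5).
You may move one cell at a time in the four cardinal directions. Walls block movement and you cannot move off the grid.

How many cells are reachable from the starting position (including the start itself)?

Answer: Reachable cells: 30

Derivation:
BFS flood-fill from (row=1, col=5):
  Distance 0: (row=1, col=5)
  Distance 1: (row=0, col=5), (row=1, col=4), (row=1, col=6), (row=2, col=5)
  Distance 2: (row=0, col=6), (row=1, col=3), (row=1, col=7), (row=2, col=4), (row=2, col=6), (row=3, col=5)
  Distance 3: (row=0, col=3), (row=0, col=7), (row=1, col=2), (row=2, col=3), (row=2, col=7), (row=3, col=4), (row=3, col=6)
  Distance 4: (row=0, col=2), (row=1, col=1), (row=2, col=2), (row=3, col=3), (row=3, col=7)
  Distance 5: (row=0, col=1), (row=1, col=0), (row=3, col=2)
  Distance 6: (row=0, col=0), (row=2, col=0), (row=3, col=1)
  Distance 7: (row=3, col=0)
Total reachable: 30 (grid has 30 open cells total)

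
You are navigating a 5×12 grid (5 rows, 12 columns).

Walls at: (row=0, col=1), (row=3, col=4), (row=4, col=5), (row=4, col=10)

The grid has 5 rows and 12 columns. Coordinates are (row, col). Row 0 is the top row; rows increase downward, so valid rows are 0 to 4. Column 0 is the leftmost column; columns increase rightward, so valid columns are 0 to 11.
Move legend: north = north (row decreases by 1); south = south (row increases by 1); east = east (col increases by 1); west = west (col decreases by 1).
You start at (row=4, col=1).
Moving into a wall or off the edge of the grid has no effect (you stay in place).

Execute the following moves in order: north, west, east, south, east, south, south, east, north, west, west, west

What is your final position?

Answer: Final position: (row=3, col=0)

Derivation:
Start: (row=4, col=1)
  north (north): (row=4, col=1) -> (row=3, col=1)
  west (west): (row=3, col=1) -> (row=3, col=0)
  east (east): (row=3, col=0) -> (row=3, col=1)
  south (south): (row=3, col=1) -> (row=4, col=1)
  east (east): (row=4, col=1) -> (row=4, col=2)
  south (south): blocked, stay at (row=4, col=2)
  south (south): blocked, stay at (row=4, col=2)
  east (east): (row=4, col=2) -> (row=4, col=3)
  north (north): (row=4, col=3) -> (row=3, col=3)
  west (west): (row=3, col=3) -> (row=3, col=2)
  west (west): (row=3, col=2) -> (row=3, col=1)
  west (west): (row=3, col=1) -> (row=3, col=0)
Final: (row=3, col=0)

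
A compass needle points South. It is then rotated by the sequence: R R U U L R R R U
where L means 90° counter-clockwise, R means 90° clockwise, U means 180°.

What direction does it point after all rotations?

Answer: Final heading: North

Derivation:
Start: South
  R (right (90° clockwise)) -> West
  R (right (90° clockwise)) -> North
  U (U-turn (180°)) -> South
  U (U-turn (180°)) -> North
  L (left (90° counter-clockwise)) -> West
  R (right (90° clockwise)) -> North
  R (right (90° clockwise)) -> East
  R (right (90° clockwise)) -> South
  U (U-turn (180°)) -> North
Final: North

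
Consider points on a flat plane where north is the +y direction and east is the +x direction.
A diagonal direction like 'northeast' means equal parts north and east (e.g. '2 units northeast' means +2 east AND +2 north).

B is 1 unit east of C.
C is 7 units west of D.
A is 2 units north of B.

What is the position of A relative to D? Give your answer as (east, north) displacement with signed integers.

Answer: A is at (east=-6, north=2) relative to D.

Derivation:
Place D at the origin (east=0, north=0).
  C is 7 units west of D: delta (east=-7, north=+0); C at (east=-7, north=0).
  B is 1 unit east of C: delta (east=+1, north=+0); B at (east=-6, north=0).
  A is 2 units north of B: delta (east=+0, north=+2); A at (east=-6, north=2).
Therefore A relative to D: (east=-6, north=2).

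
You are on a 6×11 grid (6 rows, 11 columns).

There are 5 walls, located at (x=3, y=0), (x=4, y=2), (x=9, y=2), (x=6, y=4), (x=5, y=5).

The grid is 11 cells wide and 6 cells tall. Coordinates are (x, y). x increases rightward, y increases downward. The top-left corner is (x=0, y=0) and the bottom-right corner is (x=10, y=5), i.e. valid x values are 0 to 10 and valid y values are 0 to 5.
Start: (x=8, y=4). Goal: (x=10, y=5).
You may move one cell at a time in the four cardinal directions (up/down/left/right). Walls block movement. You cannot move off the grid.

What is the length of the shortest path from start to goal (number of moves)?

BFS from (x=8, y=4) until reaching (x=10, y=5):
  Distance 0: (x=8, y=4)
  Distance 1: (x=8, y=3), (x=7, y=4), (x=9, y=4), (x=8, y=5)
  Distance 2: (x=8, y=2), (x=7, y=3), (x=9, y=3), (x=10, y=4), (x=7, y=5), (x=9, y=5)
  Distance 3: (x=8, y=1), (x=7, y=2), (x=6, y=3), (x=10, y=3), (x=6, y=5), (x=10, y=5)  <- goal reached here
One shortest path (3 moves): (x=8, y=4) -> (x=9, y=4) -> (x=10, y=4) -> (x=10, y=5)

Answer: Shortest path length: 3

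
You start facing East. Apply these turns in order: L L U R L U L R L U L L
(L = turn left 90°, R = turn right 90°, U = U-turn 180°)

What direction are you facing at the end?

Answer: Final heading: South

Derivation:
Start: East
  L (left (90° counter-clockwise)) -> North
  L (left (90° counter-clockwise)) -> West
  U (U-turn (180°)) -> East
  R (right (90° clockwise)) -> South
  L (left (90° counter-clockwise)) -> East
  U (U-turn (180°)) -> West
  L (left (90° counter-clockwise)) -> South
  R (right (90° clockwise)) -> West
  L (left (90° counter-clockwise)) -> South
  U (U-turn (180°)) -> North
  L (left (90° counter-clockwise)) -> West
  L (left (90° counter-clockwise)) -> South
Final: South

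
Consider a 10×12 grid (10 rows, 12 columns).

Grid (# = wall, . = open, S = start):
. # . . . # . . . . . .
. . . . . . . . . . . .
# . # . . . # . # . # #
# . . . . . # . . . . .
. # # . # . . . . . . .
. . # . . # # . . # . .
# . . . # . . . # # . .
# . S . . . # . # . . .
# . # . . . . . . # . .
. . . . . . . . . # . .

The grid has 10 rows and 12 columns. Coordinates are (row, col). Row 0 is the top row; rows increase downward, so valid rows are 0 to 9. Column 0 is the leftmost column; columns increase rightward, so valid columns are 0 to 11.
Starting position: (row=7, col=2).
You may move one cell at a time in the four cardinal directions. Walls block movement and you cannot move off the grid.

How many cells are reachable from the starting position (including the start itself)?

Answer: Reachable cells: 92

Derivation:
BFS flood-fill from (row=7, col=2):
  Distance 0: (row=7, col=2)
  Distance 1: (row=6, col=2), (row=7, col=1), (row=7, col=3)
  Distance 2: (row=6, col=1), (row=6, col=3), (row=7, col=4), (row=8, col=1), (row=8, col=3)
  Distance 3: (row=5, col=1), (row=5, col=3), (row=7, col=5), (row=8, col=4), (row=9, col=1), (row=9, col=3)
  Distance 4: (row=4, col=3), (row=5, col=0), (row=5, col=4), (row=6, col=5), (row=8, col=5), (row=9, col=0), (row=9, col=2), (row=9, col=4)
  Distance 5: (row=3, col=3), (row=4, col=0), (row=6, col=6), (row=8, col=6), (row=9, col=5)
  Distance 6: (row=2, col=3), (row=3, col=2), (row=3, col=4), (row=6, col=7), (row=8, col=7), (row=9, col=6)
  Distance 7: (row=1, col=3), (row=2, col=4), (row=3, col=1), (row=3, col=5), (row=5, col=7), (row=7, col=7), (row=8, col=8), (row=9, col=7)
  Distance 8: (row=0, col=3), (row=1, col=2), (row=1, col=4), (row=2, col=1), (row=2, col=5), (row=4, col=5), (row=4, col=7), (row=5, col=8), (row=9, col=8)
  Distance 9: (row=0, col=2), (row=0, col=4), (row=1, col=1), (row=1, col=5), (row=3, col=7), (row=4, col=6), (row=4, col=8)
  Distance 10: (row=1, col=0), (row=1, col=6), (row=2, col=7), (row=3, col=8), (row=4, col=9)
  Distance 11: (row=0, col=0), (row=0, col=6), (row=1, col=7), (row=3, col=9), (row=4, col=10)
  Distance 12: (row=0, col=7), (row=1, col=8), (row=2, col=9), (row=3, col=10), (row=4, col=11), (row=5, col=10)
  Distance 13: (row=0, col=8), (row=1, col=9), (row=3, col=11), (row=5, col=11), (row=6, col=10)
  Distance 14: (row=0, col=9), (row=1, col=10), (row=6, col=11), (row=7, col=10)
  Distance 15: (row=0, col=10), (row=1, col=11), (row=7, col=9), (row=7, col=11), (row=8, col=10)
  Distance 16: (row=0, col=11), (row=8, col=11), (row=9, col=10)
  Distance 17: (row=9, col=11)
Total reachable: 92 (grid has 92 open cells total)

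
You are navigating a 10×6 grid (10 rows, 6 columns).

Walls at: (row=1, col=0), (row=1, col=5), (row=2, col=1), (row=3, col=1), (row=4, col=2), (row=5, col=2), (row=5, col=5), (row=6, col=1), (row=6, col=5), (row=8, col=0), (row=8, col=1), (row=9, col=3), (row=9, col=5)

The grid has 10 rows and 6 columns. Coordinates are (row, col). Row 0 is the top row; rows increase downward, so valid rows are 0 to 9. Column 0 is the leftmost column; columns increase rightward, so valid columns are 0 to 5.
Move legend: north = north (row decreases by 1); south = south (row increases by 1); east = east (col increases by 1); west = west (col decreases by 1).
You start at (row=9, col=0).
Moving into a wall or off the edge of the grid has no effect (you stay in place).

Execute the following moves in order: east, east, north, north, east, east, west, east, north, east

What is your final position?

Answer: Final position: (row=6, col=4)

Derivation:
Start: (row=9, col=0)
  east (east): (row=9, col=0) -> (row=9, col=1)
  east (east): (row=9, col=1) -> (row=9, col=2)
  north (north): (row=9, col=2) -> (row=8, col=2)
  north (north): (row=8, col=2) -> (row=7, col=2)
  east (east): (row=7, col=2) -> (row=7, col=3)
  east (east): (row=7, col=3) -> (row=7, col=4)
  west (west): (row=7, col=4) -> (row=7, col=3)
  east (east): (row=7, col=3) -> (row=7, col=4)
  north (north): (row=7, col=4) -> (row=6, col=4)
  east (east): blocked, stay at (row=6, col=4)
Final: (row=6, col=4)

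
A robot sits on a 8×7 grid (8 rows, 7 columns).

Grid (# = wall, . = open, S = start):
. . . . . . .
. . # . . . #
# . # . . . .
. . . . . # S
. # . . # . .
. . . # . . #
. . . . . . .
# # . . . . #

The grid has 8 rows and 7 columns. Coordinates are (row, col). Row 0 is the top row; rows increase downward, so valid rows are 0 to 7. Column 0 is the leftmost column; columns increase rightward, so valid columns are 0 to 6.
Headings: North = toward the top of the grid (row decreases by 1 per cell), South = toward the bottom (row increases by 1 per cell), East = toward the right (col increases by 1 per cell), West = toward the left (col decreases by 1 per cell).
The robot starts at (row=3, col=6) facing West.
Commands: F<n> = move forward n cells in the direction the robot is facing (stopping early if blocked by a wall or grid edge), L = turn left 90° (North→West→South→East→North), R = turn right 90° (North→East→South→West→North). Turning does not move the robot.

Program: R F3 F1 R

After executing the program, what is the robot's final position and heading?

Start: (row=3, col=6), facing West
  R: turn right, now facing North
  F3: move forward 1/3 (blocked), now at (row=2, col=6)
  F1: move forward 0/1 (blocked), now at (row=2, col=6)
  R: turn right, now facing East
Final: (row=2, col=6), facing East

Answer: Final position: (row=2, col=6), facing East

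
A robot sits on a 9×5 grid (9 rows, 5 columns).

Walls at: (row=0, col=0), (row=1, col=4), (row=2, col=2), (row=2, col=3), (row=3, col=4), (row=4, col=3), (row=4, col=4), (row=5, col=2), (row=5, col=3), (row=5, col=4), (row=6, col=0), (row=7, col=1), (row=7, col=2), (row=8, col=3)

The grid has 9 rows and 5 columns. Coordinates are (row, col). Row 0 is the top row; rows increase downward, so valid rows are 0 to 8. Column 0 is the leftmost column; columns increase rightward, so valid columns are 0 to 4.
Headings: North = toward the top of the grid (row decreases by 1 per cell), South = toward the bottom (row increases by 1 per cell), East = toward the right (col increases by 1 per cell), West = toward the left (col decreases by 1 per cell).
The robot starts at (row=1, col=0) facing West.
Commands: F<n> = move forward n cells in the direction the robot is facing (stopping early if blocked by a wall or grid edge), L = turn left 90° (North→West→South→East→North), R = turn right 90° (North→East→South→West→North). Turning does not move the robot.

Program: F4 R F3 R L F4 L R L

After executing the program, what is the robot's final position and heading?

Start: (row=1, col=0), facing West
  F4: move forward 0/4 (blocked), now at (row=1, col=0)
  R: turn right, now facing North
  F3: move forward 0/3 (blocked), now at (row=1, col=0)
  R: turn right, now facing East
  L: turn left, now facing North
  F4: move forward 0/4 (blocked), now at (row=1, col=0)
  L: turn left, now facing West
  R: turn right, now facing North
  L: turn left, now facing West
Final: (row=1, col=0), facing West

Answer: Final position: (row=1, col=0), facing West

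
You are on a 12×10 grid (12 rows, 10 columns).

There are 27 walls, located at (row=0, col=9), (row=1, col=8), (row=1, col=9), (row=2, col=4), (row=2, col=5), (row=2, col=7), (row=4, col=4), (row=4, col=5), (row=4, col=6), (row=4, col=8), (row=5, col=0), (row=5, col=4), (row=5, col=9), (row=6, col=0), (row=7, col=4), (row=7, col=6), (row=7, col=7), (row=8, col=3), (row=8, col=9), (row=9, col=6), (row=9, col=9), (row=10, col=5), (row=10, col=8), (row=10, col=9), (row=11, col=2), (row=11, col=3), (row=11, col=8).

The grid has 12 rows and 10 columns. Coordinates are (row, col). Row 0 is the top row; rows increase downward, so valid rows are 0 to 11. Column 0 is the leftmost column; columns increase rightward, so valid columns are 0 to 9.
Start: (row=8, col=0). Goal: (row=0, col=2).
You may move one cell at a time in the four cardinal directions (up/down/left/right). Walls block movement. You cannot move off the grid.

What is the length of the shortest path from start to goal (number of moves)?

Answer: Shortest path length: 10

Derivation:
BFS from (row=8, col=0) until reaching (row=0, col=2):
  Distance 0: (row=8, col=0)
  Distance 1: (row=7, col=0), (row=8, col=1), (row=9, col=0)
  Distance 2: (row=7, col=1), (row=8, col=2), (row=9, col=1), (row=10, col=0)
  Distance 3: (row=6, col=1), (row=7, col=2), (row=9, col=2), (row=10, col=1), (row=11, col=0)
  Distance 4: (row=5, col=1), (row=6, col=2), (row=7, col=3), (row=9, col=3), (row=10, col=2), (row=11, col=1)
  Distance 5: (row=4, col=1), (row=5, col=2), (row=6, col=3), (row=9, col=4), (row=10, col=3)
  Distance 6: (row=3, col=1), (row=4, col=0), (row=4, col=2), (row=5, col=3), (row=6, col=4), (row=8, col=4), (row=9, col=5), (row=10, col=4)
  Distance 7: (row=2, col=1), (row=3, col=0), (row=3, col=2), (row=4, col=3), (row=6, col=5), (row=8, col=5), (row=11, col=4)
  Distance 8: (row=1, col=1), (row=2, col=0), (row=2, col=2), (row=3, col=3), (row=5, col=5), (row=6, col=6), (row=7, col=5), (row=8, col=6), (row=11, col=5)
  Distance 9: (row=0, col=1), (row=1, col=0), (row=1, col=2), (row=2, col=3), (row=3, col=4), (row=5, col=6), (row=6, col=7), (row=8, col=7), (row=11, col=6)
  Distance 10: (row=0, col=0), (row=0, col=2), (row=1, col=3), (row=3, col=5), (row=5, col=7), (row=6, col=8), (row=8, col=8), (row=9, col=7), (row=10, col=6), (row=11, col=7)  <- goal reached here
One shortest path (10 moves): (row=8, col=0) -> (row=8, col=1) -> (row=8, col=2) -> (row=7, col=2) -> (row=6, col=2) -> (row=5, col=2) -> (row=4, col=2) -> (row=3, col=2) -> (row=2, col=2) -> (row=1, col=2) -> (row=0, col=2)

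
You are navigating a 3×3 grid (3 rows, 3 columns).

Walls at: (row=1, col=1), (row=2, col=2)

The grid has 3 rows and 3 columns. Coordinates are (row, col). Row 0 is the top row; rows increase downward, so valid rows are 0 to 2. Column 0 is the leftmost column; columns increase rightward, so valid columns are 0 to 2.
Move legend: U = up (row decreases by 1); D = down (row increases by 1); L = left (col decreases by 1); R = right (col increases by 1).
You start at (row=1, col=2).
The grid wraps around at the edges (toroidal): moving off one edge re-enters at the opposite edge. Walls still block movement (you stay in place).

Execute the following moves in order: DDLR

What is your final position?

Answer: Final position: (row=1, col=0)

Derivation:
Start: (row=1, col=2)
  D (down): blocked, stay at (row=1, col=2)
  D (down): blocked, stay at (row=1, col=2)
  L (left): blocked, stay at (row=1, col=2)
  R (right): (row=1, col=2) -> (row=1, col=0)
Final: (row=1, col=0)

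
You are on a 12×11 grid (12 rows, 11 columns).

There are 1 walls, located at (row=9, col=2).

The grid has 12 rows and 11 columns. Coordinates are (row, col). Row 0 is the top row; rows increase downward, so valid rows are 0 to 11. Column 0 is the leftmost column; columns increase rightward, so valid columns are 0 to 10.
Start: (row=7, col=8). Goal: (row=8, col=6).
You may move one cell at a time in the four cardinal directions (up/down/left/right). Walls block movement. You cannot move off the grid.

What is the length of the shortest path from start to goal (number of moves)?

BFS from (row=7, col=8) until reaching (row=8, col=6):
  Distance 0: (row=7, col=8)
  Distance 1: (row=6, col=8), (row=7, col=7), (row=7, col=9), (row=8, col=8)
  Distance 2: (row=5, col=8), (row=6, col=7), (row=6, col=9), (row=7, col=6), (row=7, col=10), (row=8, col=7), (row=8, col=9), (row=9, col=8)
  Distance 3: (row=4, col=8), (row=5, col=7), (row=5, col=9), (row=6, col=6), (row=6, col=10), (row=7, col=5), (row=8, col=6), (row=8, col=10), (row=9, col=7), (row=9, col=9), (row=10, col=8)  <- goal reached here
One shortest path (3 moves): (row=7, col=8) -> (row=7, col=7) -> (row=7, col=6) -> (row=8, col=6)

Answer: Shortest path length: 3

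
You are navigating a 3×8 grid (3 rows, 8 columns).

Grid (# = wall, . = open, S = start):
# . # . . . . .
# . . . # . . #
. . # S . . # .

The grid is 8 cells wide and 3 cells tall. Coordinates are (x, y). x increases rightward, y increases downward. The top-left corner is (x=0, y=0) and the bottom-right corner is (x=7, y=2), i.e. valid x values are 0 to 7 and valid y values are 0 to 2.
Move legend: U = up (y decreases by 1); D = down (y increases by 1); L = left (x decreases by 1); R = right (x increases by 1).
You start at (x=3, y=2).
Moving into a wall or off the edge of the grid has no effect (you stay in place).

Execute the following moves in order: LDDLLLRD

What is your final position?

Start: (x=3, y=2)
  L (left): blocked, stay at (x=3, y=2)
  D (down): blocked, stay at (x=3, y=2)
  D (down): blocked, stay at (x=3, y=2)
  [×3]L (left): blocked, stay at (x=3, y=2)
  R (right): (x=3, y=2) -> (x=4, y=2)
  D (down): blocked, stay at (x=4, y=2)
Final: (x=4, y=2)

Answer: Final position: (x=4, y=2)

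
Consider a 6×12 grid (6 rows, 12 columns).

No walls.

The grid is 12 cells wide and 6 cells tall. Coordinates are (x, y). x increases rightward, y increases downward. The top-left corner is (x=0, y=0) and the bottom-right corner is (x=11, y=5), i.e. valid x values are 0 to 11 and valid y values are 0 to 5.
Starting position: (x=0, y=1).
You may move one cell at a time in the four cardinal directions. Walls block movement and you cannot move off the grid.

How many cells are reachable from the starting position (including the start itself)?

BFS flood-fill from (x=0, y=1):
  Distance 0: (x=0, y=1)
  Distance 1: (x=0, y=0), (x=1, y=1), (x=0, y=2)
  Distance 2: (x=1, y=0), (x=2, y=1), (x=1, y=2), (x=0, y=3)
  Distance 3: (x=2, y=0), (x=3, y=1), (x=2, y=2), (x=1, y=3), (x=0, y=4)
  Distance 4: (x=3, y=0), (x=4, y=1), (x=3, y=2), (x=2, y=3), (x=1, y=4), (x=0, y=5)
  Distance 5: (x=4, y=0), (x=5, y=1), (x=4, y=2), (x=3, y=3), (x=2, y=4), (x=1, y=5)
  Distance 6: (x=5, y=0), (x=6, y=1), (x=5, y=2), (x=4, y=3), (x=3, y=4), (x=2, y=5)
  Distance 7: (x=6, y=0), (x=7, y=1), (x=6, y=2), (x=5, y=3), (x=4, y=4), (x=3, y=5)
  Distance 8: (x=7, y=0), (x=8, y=1), (x=7, y=2), (x=6, y=3), (x=5, y=4), (x=4, y=5)
  Distance 9: (x=8, y=0), (x=9, y=1), (x=8, y=2), (x=7, y=3), (x=6, y=4), (x=5, y=5)
  Distance 10: (x=9, y=0), (x=10, y=1), (x=9, y=2), (x=8, y=3), (x=7, y=4), (x=6, y=5)
  Distance 11: (x=10, y=0), (x=11, y=1), (x=10, y=2), (x=9, y=3), (x=8, y=4), (x=7, y=5)
  Distance 12: (x=11, y=0), (x=11, y=2), (x=10, y=3), (x=9, y=4), (x=8, y=5)
  Distance 13: (x=11, y=3), (x=10, y=4), (x=9, y=5)
  Distance 14: (x=11, y=4), (x=10, y=5)
  Distance 15: (x=11, y=5)
Total reachable: 72 (grid has 72 open cells total)

Answer: Reachable cells: 72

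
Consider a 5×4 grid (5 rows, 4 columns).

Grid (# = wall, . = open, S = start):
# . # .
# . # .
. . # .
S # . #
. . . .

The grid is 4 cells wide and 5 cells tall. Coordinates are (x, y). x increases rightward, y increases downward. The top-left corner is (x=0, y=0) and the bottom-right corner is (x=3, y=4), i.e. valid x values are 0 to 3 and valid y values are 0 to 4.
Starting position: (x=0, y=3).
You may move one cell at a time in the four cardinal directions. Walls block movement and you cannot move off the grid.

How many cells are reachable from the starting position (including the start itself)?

Answer: Reachable cells: 10

Derivation:
BFS flood-fill from (x=0, y=3):
  Distance 0: (x=0, y=3)
  Distance 1: (x=0, y=2), (x=0, y=4)
  Distance 2: (x=1, y=2), (x=1, y=4)
  Distance 3: (x=1, y=1), (x=2, y=4)
  Distance 4: (x=1, y=0), (x=2, y=3), (x=3, y=4)
Total reachable: 10 (grid has 13 open cells total)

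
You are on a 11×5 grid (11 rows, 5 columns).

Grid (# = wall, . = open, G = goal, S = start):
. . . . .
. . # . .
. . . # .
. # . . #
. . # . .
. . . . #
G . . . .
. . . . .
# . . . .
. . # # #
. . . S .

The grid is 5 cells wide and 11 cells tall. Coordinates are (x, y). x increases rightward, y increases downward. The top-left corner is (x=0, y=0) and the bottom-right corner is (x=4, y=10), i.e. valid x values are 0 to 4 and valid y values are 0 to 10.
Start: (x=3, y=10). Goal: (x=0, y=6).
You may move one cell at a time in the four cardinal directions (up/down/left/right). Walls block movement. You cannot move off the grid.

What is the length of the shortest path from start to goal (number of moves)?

Answer: Shortest path length: 7

Derivation:
BFS from (x=3, y=10) until reaching (x=0, y=6):
  Distance 0: (x=3, y=10)
  Distance 1: (x=2, y=10), (x=4, y=10)
  Distance 2: (x=1, y=10)
  Distance 3: (x=1, y=9), (x=0, y=10)
  Distance 4: (x=1, y=8), (x=0, y=9)
  Distance 5: (x=1, y=7), (x=2, y=8)
  Distance 6: (x=1, y=6), (x=0, y=7), (x=2, y=7), (x=3, y=8)
  Distance 7: (x=1, y=5), (x=0, y=6), (x=2, y=6), (x=3, y=7), (x=4, y=8)  <- goal reached here
One shortest path (7 moves): (x=3, y=10) -> (x=2, y=10) -> (x=1, y=10) -> (x=1, y=9) -> (x=1, y=8) -> (x=1, y=7) -> (x=0, y=7) -> (x=0, y=6)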